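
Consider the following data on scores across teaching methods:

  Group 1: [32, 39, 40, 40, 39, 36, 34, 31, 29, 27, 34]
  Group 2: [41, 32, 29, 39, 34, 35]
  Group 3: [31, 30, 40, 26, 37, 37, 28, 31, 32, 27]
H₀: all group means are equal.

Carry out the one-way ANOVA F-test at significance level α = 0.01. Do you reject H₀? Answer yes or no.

reject H₀: no

Group means [34.64, 35.00, 31.90], grand mean 33.704
SSB = Σnᵢ(x̄ᵢ−x̄)² = 52.184; SSW = ΣΣ(x−x̄ᵢ)² = 503.445
MSB = 52.184/2 = 26.0921; MSW = 503.445/24 = 20.9769
F = MSB/MSW = 1.2438
df = (2, 24)
p-value (upper-tail) = 0.30620
At α=0.01: p ≥ α → fail to reject H₀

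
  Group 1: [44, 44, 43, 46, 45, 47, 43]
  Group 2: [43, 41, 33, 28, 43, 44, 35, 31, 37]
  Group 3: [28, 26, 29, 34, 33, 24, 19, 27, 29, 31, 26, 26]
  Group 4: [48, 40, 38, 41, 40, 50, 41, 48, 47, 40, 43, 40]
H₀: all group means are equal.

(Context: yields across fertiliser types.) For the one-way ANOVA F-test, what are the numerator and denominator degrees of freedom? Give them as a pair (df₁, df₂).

k = 4 groups, N = 40 total
df = (k−1, N−k) = (4−1, 40−4) = (3, 36)

degrees of freedom = [3, 36]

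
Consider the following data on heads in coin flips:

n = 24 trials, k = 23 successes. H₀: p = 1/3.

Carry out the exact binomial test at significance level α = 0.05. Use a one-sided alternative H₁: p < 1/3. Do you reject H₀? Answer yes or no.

reject H₀: no

Exact binomial: n=24, k=23, p₀=1/3=0.3333
P(X≤23) from Σ C(n,i)·p₀^i·(1−p₀)^(n−i)
p-value (one-sided, H₁ less) = 1.00000
At α=0.05: p ≥ α → fail to reject H₀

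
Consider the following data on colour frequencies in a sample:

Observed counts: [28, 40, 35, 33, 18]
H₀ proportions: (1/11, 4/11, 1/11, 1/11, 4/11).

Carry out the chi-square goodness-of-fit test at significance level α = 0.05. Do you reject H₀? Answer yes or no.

reject H₀: yes

n = 154; E_i = n·p_i = [14.00, 56.00, 14.00, 14.00, 56.00]
χ² = (28−14.00)²/14.00 + (40−56.00)²/56.00 + (35−14.00)²/14.00 + (33−14.00)²/14.00 + (18−56.00)²/56.00 = 101.6429
df = 4
p-value (upper-tail) = 0.00000
At α=0.05: p < α → reject H₀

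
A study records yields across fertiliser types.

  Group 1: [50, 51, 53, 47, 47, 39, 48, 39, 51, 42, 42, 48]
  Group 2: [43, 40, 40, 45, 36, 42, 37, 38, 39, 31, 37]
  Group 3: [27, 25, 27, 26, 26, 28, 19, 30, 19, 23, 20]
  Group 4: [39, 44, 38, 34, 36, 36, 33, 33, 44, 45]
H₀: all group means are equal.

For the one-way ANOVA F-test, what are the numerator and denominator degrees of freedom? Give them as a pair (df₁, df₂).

degrees of freedom = [3, 40]

k = 4 groups, N = 44 total
df = (k−1, N−k) = (4−1, 44−4) = (3, 40)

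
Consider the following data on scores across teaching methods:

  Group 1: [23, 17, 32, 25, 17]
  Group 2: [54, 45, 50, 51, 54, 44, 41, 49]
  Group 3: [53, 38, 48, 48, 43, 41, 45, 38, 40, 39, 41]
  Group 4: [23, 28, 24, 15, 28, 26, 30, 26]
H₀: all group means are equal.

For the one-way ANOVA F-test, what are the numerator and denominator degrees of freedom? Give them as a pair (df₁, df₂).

degrees of freedom = [3, 28]

k = 4 groups, N = 32 total
df = (k−1, N−k) = (4−1, 32−4) = (3, 28)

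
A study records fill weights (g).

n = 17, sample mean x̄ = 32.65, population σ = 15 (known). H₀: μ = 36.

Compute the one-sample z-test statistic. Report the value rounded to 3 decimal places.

test statistic = -0.921

SE = σ/√n = 15/√17 = 3.6380
z = (x̄−μ₀)/SE = (32.65−36)/3.6380 = -0.9208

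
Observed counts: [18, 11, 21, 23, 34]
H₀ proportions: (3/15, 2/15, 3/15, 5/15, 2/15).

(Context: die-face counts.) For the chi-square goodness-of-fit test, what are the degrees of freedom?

degrees of freedom = 4

df = k − 1 = 5 − 1 = 4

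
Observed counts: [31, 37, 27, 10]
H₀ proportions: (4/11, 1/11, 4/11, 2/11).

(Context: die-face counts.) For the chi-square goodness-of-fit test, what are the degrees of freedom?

degrees of freedom = 3

df = k − 1 = 4 − 1 = 3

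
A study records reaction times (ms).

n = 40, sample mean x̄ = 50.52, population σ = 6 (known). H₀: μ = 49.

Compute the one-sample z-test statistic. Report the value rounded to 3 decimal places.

test statistic = 1.602

SE = σ/√n = 6/√40 = 0.9487
z = (x̄−μ₀)/SE = (50.52−49)/0.9487 = 1.6022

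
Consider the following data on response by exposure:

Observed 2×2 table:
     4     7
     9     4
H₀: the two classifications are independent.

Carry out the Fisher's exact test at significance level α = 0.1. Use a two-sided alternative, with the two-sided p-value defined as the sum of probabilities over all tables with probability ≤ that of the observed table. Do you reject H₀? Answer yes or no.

Margins: r₁=11, r₂=13, c₁=13, c₂=11, n=24
p_obs = C(11,4)·C(13,9)/C(24,13); sum pmf over tables with pmf ≤ p_obs
p-value (two-sided) = 0.21733
At α=0.1: p ≥ α → fail to reject H₀

reject H₀: no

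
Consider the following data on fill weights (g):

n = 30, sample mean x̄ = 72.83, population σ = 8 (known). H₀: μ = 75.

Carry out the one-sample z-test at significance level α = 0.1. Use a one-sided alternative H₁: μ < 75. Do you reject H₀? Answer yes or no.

SE = σ/√n = 8/√30 = 1.4606
z = (x̄−μ₀)/SE = (72.83−75)/1.4606 = -1.4857
p-value (one-sided, H₁ less) = 0.06868
At α=0.1: p < α → reject H₀

reject H₀: yes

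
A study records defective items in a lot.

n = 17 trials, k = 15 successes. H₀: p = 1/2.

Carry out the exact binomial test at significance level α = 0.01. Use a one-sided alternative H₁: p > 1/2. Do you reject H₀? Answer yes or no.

Exact binomial: n=17, k=15, p₀=1/2=0.5000
P(X≥15) from Σ C(n,i)·p₀^i·(1−p₀)^(n−i)
p-value (one-sided, H₁ greater) = 0.00117
At α=0.01: p < α → reject H₀

reject H₀: yes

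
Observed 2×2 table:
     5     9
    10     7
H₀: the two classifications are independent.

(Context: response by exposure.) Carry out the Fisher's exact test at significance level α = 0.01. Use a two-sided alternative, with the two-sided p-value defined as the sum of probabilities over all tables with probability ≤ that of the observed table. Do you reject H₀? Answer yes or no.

Margins: r₁=14, r₂=17, c₁=15, c₂=16, n=31
p_obs = C(14,5)·C(17,10)/C(31,15); sum pmf over tables with pmf ≤ p_obs
p-value (two-sided) = 0.28516
At α=0.01: p ≥ α → fail to reject H₀

reject H₀: no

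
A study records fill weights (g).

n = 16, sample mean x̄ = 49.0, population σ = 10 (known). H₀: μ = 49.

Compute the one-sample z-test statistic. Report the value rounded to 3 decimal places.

SE = σ/√n = 10/√16 = 2.5000
z = (x̄−μ₀)/SE = (49.0−49)/2.5000 = 0.0000

test statistic = 0.000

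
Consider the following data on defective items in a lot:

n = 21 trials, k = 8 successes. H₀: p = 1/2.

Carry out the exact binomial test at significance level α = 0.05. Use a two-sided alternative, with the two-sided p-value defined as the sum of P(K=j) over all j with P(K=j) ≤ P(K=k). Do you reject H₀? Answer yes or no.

Exact binomial: n=21, k=8, p₀=1/2=0.5000
P(X=j) = C(n,j)·p₀^j·(1−p₀)^(n−j); p = Σ P(X=j) over j with P(X=j) ≤ P(X=8)
p-value (two-sided) = 0.38331
At α=0.05: p ≥ α → fail to reject H₀

reject H₀: no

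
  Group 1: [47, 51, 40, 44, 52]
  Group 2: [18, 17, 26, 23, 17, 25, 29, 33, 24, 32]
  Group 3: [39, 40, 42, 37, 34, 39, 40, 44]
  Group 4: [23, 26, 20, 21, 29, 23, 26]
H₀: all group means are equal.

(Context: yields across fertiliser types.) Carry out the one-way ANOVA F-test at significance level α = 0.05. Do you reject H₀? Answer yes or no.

reject H₀: yes

Group means [46.80, 24.40, 39.38, 24.00], grand mean 32.033
SSB = Σnᵢ(x̄ᵢ−x̄)² = 2555.892; SSW = ΣΣ(x−x̄ᵢ)² = 531.075
MSB = 2555.892/3 = 851.9639; MSW = 531.075/26 = 20.4260
F = MSB/MSW = 41.7099
df = (3, 26)
p-value (upper-tail) = 0.00000
At α=0.05: p < α → reject H₀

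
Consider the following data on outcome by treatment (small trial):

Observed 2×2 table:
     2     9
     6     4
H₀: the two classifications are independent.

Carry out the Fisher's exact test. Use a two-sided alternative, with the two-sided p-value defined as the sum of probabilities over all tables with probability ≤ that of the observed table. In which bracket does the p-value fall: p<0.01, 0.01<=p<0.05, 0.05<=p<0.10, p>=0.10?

p-value bracket: 0.05<=p<0.10

Margins: r₁=11, r₂=10, c₁=8, c₂=13, n=21
p_obs = C(11,2)·C(10,6)/C(21,8); sum pmf over tables with pmf ≤ p_obs
p-value (two-sided) = 0.08050
→ bracket: 0.05<=p<0.10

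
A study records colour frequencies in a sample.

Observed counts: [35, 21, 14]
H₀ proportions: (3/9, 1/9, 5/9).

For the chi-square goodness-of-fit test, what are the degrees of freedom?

df = k − 1 = 3 − 1 = 2

degrees of freedom = 2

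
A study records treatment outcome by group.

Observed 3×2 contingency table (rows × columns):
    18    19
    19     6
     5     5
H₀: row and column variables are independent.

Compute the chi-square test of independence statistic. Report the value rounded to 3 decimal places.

Row totals [37, 25, 10], col totals [42, 30], n=72
χ² = (18−21.58)²/21.58 + (19−15.42)²/15.42 + (19−14.58)²/14.58 + (6−10.42)²/10.42 + (5−5.83)²/5.83 + (5−4.17)²/4.17 = 4.9238
df = 2

test statistic = 4.924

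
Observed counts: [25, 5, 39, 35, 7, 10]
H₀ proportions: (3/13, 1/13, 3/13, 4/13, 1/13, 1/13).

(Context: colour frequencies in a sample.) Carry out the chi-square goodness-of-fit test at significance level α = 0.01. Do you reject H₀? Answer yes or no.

reject H₀: no

n = 121; E_i = n·p_i = [27.92, 9.31, 27.92, 37.23, 9.31, 9.31]
χ² = (25−27.92)²/27.92 + (5−9.31)²/9.31 + (39−27.92)²/27.92 + (35−37.23)²/37.23 + (7−9.31)²/9.31 + (10−9.31)²/9.31 = 7.4511
df = 5
p-value (upper-tail) = 0.18919
At α=0.01: p ≥ α → fail to reject H₀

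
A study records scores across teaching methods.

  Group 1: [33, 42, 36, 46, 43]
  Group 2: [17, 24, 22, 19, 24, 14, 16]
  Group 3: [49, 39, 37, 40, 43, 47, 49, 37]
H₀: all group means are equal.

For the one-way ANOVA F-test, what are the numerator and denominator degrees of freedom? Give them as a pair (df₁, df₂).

k = 3 groups, N = 20 total
df = (k−1, N−k) = (3−1, 20−3) = (2, 17)

degrees of freedom = [2, 17]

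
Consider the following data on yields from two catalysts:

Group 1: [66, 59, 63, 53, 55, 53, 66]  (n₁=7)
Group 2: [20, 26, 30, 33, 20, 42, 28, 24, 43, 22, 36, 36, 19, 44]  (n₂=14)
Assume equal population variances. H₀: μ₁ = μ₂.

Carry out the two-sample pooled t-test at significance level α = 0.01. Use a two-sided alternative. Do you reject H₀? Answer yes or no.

x̄₁=59.286, s₁=5.794, n₁=7
x̄₂=30.214, s₂=8.903, n₂=14
s_p² = [6·5.794² + 13·8.903²]/19 = 64.8308
SE = √(s_p²·(1/7+1/14)) = 3.7272
t = (59.286−30.214)/3.7272 = 7.7997
df = 19
p-value (two-sided) = 0.00000
At α=0.01: p < α → reject H₀

reject H₀: yes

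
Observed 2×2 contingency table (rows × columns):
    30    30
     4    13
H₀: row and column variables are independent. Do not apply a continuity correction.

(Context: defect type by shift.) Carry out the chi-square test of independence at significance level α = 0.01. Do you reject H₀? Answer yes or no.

Row totals [60, 17], col totals [34, 43], n=77
χ² = (30−26.49)²/26.49 + (30−33.51)²/33.51 + (4−7.51)²/7.51 + (13−9.49)²/9.49 = 3.7642
df = 1
p-value (upper-tail) = 0.05236
At α=0.01: p ≥ α → fail to reject H₀

reject H₀: no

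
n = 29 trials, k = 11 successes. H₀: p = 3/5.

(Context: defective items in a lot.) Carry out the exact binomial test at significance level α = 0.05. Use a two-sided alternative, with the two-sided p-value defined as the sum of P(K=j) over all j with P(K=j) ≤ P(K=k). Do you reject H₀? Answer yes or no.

Exact binomial: n=29, k=11, p₀=3/5=0.6000
P(X=j) = C(n,j)·p₀^j·(1−p₀)^(n−j); p = Σ P(X=j) over j with P(X=j) ≤ P(X=11)
p-value (two-sided) = 0.02144
At α=0.05: p < α → reject H₀

reject H₀: yes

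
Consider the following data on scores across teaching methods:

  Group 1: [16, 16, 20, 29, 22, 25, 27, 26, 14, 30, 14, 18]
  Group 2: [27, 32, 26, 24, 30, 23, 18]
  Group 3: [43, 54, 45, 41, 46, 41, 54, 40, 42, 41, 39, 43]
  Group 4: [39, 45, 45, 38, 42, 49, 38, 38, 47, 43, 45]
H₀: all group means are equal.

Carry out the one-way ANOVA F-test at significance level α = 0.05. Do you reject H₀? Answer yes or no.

Group means [21.42, 25.71, 44.08, 42.64], grand mean 34.167
SSB = Σnᵢ(x̄ᵢ−x̄)² = 4420.026; SSW = ΣΣ(x−x̄ᵢ)² = 941.807
MSB = 4420.026/3 = 1473.3420; MSW = 941.807/38 = 24.7844
F = MSB/MSW = 59.4463
df = (3, 38)
p-value (upper-tail) = 0.00000
At α=0.05: p < α → reject H₀

reject H₀: yes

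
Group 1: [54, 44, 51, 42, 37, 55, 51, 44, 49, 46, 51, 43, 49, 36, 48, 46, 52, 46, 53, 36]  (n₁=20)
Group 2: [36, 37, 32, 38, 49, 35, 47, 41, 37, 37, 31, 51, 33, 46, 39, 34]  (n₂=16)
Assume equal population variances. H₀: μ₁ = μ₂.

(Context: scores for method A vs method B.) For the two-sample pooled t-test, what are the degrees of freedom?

df = n₁ + n₂ − 2 = 20 + 16 − 2 = 34

degrees of freedom = 34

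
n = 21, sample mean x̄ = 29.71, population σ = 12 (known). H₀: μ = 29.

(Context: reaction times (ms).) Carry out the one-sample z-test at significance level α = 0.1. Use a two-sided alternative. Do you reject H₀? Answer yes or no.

reject H₀: no

SE = σ/√n = 12/√21 = 2.6186
z = (x̄−μ₀)/SE = (29.71−29)/2.6186 = 0.2711
p-value (two-sided) = 0.78629
At α=0.1: p ≥ α → fail to reject H₀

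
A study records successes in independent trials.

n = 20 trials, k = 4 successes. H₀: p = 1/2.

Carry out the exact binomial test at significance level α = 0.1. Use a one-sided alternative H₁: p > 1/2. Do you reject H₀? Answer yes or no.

Exact binomial: n=20, k=4, p₀=1/2=0.5000
P(X≥4) from Σ C(n,i)·p₀^i·(1−p₀)^(n−i)
p-value (one-sided, H₁ greater) = 0.99871
At α=0.1: p ≥ α → fail to reject H₀

reject H₀: no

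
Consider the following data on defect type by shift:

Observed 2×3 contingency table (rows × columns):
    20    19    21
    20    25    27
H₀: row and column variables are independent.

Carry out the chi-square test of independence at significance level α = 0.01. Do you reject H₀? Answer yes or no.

Row totals [60, 72], col totals [40, 44, 48], n=132
χ² = (20−18.18)²/18.18 + (19−20.00)²/20.00 + (21−21.82)²/21.82 + (20−21.82)²/21.82 + (25−24.00)²/24.00 + (27−26.18)²/26.18 = 0.4812
df = 2
p-value (upper-tail) = 0.78614
At α=0.01: p ≥ α → fail to reject H₀

reject H₀: no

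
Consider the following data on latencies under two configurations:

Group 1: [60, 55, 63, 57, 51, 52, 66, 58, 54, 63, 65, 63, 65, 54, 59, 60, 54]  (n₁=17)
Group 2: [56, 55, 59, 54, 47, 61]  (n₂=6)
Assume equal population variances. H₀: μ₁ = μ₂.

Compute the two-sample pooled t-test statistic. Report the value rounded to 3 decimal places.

x̄₁=58.765, s₁=4.867, n₁=17
x̄₂=55.333, s₂=4.844, n₂=6
s_p² = [16·4.867² + 5·4.844²]/21 = 23.6377
SE = √(s_p²·(1/17+1/6)) = 2.3087
t = (58.765−55.333)/2.3087 = 1.4863
df = 21

test statistic = 1.486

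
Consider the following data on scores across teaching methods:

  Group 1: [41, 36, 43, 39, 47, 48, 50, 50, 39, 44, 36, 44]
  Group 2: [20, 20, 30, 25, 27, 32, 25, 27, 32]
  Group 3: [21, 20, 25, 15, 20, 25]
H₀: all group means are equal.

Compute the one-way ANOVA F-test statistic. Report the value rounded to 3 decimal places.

test statistic = 58.378

Group means [43.08, 26.44, 21.00], grand mean 32.630
SSB = Σnᵢ(x̄ᵢ−x̄)² = 2467.157; SSW = ΣΣ(x−x̄ᵢ)² = 507.139
MSB = 2467.157/2 = 1233.5787; MSW = 507.139/24 = 21.1308
F = MSB/MSW = 58.3783
df = (2, 24)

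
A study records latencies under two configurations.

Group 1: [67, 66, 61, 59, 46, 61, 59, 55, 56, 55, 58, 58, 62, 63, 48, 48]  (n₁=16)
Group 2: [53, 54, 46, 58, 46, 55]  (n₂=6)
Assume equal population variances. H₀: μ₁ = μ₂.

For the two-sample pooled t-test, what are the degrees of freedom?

degrees of freedom = 20

df = n₁ + n₂ − 2 = 16 + 6 − 2 = 20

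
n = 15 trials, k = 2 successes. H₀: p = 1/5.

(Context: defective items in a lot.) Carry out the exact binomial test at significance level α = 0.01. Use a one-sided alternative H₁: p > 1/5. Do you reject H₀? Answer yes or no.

reject H₀: no

Exact binomial: n=15, k=2, p₀=1/5=0.2000
P(X≥2) from Σ C(n,i)·p₀^i·(1−p₀)^(n−i)
p-value (one-sided, H₁ greater) = 0.83287
At α=0.01: p ≥ α → fail to reject H₀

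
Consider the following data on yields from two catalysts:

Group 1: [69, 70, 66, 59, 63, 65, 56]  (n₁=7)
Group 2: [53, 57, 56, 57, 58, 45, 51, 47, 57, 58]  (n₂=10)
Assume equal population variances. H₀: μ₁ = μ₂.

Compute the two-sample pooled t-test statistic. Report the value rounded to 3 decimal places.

x̄₁=64.000, s₁=5.099, n₁=7
x̄₂=53.900, s₂=4.748, n₂=10
s_p² = [6·5.099² + 9·4.748²]/15 = 23.9267
SE = √(s_p²·(1/7+1/10)) = 2.4106
t = (64.000−53.900)/2.4106 = 4.1899
df = 15

test statistic = 4.190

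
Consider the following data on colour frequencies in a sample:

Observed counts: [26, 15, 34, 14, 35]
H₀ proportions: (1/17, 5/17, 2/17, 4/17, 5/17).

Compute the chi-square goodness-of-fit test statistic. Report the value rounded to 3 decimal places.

test statistic = 94.395

n = 124; E_i = n·p_i = [7.29, 36.47, 14.59, 29.18, 36.47]
χ² = (26−7.29)²/7.29 + (15−36.47)²/36.47 + (34−14.59)²/14.59 + (14−29.18)²/29.18 + (35−36.47)²/36.47 = 94.3952
df = 4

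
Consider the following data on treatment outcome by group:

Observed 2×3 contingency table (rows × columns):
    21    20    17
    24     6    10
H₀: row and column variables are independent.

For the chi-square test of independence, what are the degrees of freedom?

df = (r−1)(c−1) = (2−1)·(3−1) = 2

degrees of freedom = 2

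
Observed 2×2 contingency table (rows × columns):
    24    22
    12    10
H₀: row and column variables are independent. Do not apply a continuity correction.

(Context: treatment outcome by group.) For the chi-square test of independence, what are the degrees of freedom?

df = (r−1)(c−1) = (2−1)·(2−1) = 1

degrees of freedom = 1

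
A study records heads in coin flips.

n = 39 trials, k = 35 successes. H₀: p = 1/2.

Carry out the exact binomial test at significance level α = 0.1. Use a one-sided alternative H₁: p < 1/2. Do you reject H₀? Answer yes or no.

reject H₀: no

Exact binomial: n=39, k=35, p₀=1/2=0.5000
P(X≤35) from Σ C(n,i)·p₀^i·(1−p₀)^(n−i)
p-value (one-sided, H₁ less) = 1.00000
At α=0.1: p ≥ α → fail to reject H₀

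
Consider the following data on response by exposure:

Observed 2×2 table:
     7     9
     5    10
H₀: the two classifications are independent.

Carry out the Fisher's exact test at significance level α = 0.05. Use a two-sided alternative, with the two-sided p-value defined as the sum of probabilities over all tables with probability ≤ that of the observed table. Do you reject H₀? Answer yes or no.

Margins: r₁=16, r₂=15, c₁=12, c₂=19, n=31
p_obs = C(16,7)·C(15,5)/C(31,12); sum pmf over tables with pmf ≤ p_obs
p-value (two-sided) = 0.71599
At α=0.05: p ≥ α → fail to reject H₀

reject H₀: no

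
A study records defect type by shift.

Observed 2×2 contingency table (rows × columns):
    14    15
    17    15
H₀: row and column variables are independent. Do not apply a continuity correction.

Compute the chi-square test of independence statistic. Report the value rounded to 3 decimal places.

test statistic = 0.143

Row totals [29, 32], col totals [31, 30], n=61
χ² = (14−14.74)²/14.74 + (15−14.26)²/14.26 + (17−16.26)²/16.26 + (15−15.74)²/15.74 = 0.1431
df = 1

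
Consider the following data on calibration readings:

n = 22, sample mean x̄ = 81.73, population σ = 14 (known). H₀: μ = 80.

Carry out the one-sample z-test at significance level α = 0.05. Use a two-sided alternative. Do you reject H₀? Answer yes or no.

SE = σ/√n = 14/√22 = 2.9848
z = (x̄−μ₀)/SE = (81.73−80)/2.9848 = 0.5796
p-value (two-sided) = 0.56218
At α=0.05: p ≥ α → fail to reject H₀

reject H₀: no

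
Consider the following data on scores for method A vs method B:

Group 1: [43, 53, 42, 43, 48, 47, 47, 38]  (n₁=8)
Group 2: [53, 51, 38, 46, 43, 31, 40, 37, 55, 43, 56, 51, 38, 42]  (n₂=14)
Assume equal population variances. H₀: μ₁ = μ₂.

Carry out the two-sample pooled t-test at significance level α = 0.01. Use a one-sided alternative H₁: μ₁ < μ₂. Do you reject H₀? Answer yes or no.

reject H₀: no

x̄₁=45.125, s₁=4.581, n₁=8
x̄₂=44.571, s₂=7.623, n₂=14
s_p² = [7·4.581² + 13·7.623²]/20 = 45.1152
SE = √(s_p²·(1/8+1/14)) = 2.9769
t = (45.125−44.571)/2.9769 = 0.1860
df = 20
p-value (one-sided, H₁ less) = 0.57282
At α=0.01: p ≥ α → fail to reject H₀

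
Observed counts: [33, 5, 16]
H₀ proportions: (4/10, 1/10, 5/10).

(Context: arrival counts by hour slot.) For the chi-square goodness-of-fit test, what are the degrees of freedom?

degrees of freedom = 2

df = k − 1 = 3 − 1 = 2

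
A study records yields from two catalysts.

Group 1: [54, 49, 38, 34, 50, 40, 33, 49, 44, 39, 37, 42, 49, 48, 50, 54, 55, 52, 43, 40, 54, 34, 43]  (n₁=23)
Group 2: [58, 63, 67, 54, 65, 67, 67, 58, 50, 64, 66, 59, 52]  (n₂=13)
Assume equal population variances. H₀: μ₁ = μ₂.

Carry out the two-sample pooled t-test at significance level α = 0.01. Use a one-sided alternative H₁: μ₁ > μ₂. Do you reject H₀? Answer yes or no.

x̄₁=44.826, s₁=7.075, n₁=23
x̄₂=60.769, s₂=6.016, n₂=13
s_p² = [22·7.075² + 12·6.016²]/34 = 45.1651
SE = √(s_p²·(1/23+1/13)) = 2.3319
t = (44.826−60.769)/2.3319 = -6.8369
df = 34
p-value (one-sided, H₁ greater) = 1.00000
At α=0.01: p ≥ α → fail to reject H₀

reject H₀: no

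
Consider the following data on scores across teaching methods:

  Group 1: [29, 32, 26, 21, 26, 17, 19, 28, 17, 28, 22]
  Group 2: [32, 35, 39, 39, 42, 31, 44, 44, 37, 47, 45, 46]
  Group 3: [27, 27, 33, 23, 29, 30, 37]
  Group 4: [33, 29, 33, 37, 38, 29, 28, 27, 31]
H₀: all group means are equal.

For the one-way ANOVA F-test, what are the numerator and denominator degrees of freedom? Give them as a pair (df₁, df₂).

k = 4 groups, N = 39 total
df = (k−1, N−k) = (4−1, 39−4) = (3, 35)

degrees of freedom = [3, 35]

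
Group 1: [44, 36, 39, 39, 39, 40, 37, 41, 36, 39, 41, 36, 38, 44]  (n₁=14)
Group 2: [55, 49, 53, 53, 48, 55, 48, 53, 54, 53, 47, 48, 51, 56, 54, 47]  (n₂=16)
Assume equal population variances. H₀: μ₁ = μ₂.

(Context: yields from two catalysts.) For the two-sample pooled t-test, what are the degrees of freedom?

degrees of freedom = 28

df = n₁ + n₂ − 2 = 14 + 16 − 2 = 28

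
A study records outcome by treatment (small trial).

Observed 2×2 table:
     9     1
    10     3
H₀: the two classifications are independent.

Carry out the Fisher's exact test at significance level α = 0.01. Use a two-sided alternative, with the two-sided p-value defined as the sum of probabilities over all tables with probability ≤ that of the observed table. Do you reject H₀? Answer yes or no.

reject H₀: no

Margins: r₁=10, r₂=13, c₁=19, c₂=4, n=23
p_obs = C(10,9)·C(13,10)/C(23,19); sum pmf over tables with pmf ≤ p_obs
p-value (two-sided) = 0.60361
At α=0.01: p ≥ α → fail to reject H₀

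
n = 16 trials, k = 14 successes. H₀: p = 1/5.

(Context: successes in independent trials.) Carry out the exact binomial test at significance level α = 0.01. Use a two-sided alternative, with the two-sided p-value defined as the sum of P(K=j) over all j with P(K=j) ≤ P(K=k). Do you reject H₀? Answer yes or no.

reject H₀: yes

Exact binomial: n=16, k=14, p₀=1/5=0.2000
P(X=j) = C(n,j)·p₀^j·(1−p₀)^(n−j); p = Σ P(X=j) over j with P(X=j) ≤ P(X=14)
p-value (two-sided) = 0.00000
At α=0.01: p < α → reject H₀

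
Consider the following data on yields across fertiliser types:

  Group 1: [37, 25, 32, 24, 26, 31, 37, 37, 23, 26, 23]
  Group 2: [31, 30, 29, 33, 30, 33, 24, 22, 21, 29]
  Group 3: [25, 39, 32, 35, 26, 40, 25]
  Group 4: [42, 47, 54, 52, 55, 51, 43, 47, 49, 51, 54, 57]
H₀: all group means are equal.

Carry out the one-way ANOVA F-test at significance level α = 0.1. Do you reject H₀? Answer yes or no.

reject H₀: yes

Group means [29.18, 28.20, 31.71, 50.17], grand mean 35.675
SSB = Σnᵢ(x̄ᵢ−x̄)² = 3652.443; SSW = ΣΣ(x−x̄ᵢ)² = 1004.332
MSB = 3652.443/3 = 1217.4811; MSW = 1004.332/36 = 27.8981
F = MSB/MSW = 43.6403
df = (3, 36)
p-value (upper-tail) = 0.00000
At α=0.1: p < α → reject H₀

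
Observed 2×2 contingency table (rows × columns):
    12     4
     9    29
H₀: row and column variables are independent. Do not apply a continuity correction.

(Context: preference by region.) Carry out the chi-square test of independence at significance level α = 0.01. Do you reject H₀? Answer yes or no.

Row totals [16, 38], col totals [21, 33], n=54
χ² = (12−6.22)²/6.22 + (4−9.78)²/9.78 + (9−14.78)²/14.78 + (29−23.22)²/23.22 = 12.4757
df = 1
p-value (upper-tail) = 0.00041
At α=0.01: p < α → reject H₀

reject H₀: yes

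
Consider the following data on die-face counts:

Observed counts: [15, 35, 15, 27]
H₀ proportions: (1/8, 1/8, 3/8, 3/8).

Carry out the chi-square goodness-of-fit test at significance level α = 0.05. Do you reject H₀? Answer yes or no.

n = 92; E_i = n·p_i = [11.50, 11.50, 34.50, 34.50]
χ² = (15−11.50)²/11.50 + (35−11.50)²/11.50 + (15−34.50)²/34.50 + (27−34.50)²/34.50 = 61.7391
df = 3
p-value (upper-tail) = 0.00000
At α=0.05: p < α → reject H₀

reject H₀: yes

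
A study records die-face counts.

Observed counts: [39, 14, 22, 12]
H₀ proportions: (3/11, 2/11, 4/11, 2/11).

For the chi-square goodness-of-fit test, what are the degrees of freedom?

degrees of freedom = 3

df = k − 1 = 4 − 1 = 3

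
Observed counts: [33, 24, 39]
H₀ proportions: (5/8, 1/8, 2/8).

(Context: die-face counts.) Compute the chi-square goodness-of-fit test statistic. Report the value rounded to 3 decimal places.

test statistic = 33.525

n = 96; E_i = n·p_i = [60.00, 12.00, 24.00]
χ² = (33−60.00)²/60.00 + (24−12.00)²/12.00 + (39−24.00)²/24.00 = 33.5250
df = 2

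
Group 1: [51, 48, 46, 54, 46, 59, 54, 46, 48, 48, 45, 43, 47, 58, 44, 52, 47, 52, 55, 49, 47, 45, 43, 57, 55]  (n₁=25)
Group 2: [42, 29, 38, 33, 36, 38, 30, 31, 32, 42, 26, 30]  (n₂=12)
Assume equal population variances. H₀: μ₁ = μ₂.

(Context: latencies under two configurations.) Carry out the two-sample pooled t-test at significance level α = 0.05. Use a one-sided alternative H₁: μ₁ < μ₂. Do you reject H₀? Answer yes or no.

x̄₁=49.560, s₁=4.797, n₁=25
x̄₂=33.917, s₂=5.213, n₂=12
s_p² = [24·4.797² + 11·5.213²]/35 = 24.3165
SE = √(s_p²·(1/25+1/12)) = 1.7318
t = (49.560−33.917)/1.7318 = 9.0331
df = 35
p-value (one-sided, H₁ less) = 1.00000
At α=0.05: p ≥ α → fail to reject H₀

reject H₀: no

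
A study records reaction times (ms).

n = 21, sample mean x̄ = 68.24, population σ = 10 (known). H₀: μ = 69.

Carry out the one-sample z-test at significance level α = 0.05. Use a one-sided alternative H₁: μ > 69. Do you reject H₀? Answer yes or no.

SE = σ/√n = 10/√21 = 2.1822
z = (x̄−μ₀)/SE = (68.24−69)/2.1822 = -0.3483
p-value (one-sided, H₁ greater) = 0.63618
At α=0.05: p ≥ α → fail to reject H₀

reject H₀: no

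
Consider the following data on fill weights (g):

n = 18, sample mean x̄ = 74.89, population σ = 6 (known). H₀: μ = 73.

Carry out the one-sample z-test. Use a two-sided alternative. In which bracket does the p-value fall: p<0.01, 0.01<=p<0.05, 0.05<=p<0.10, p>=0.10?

p-value bracket: p>=0.10

SE = σ/√n = 6/√18 = 1.4142
z = (x̄−μ₀)/SE = (74.89−73)/1.4142 = 1.3364
p-value (two-sided) = 0.18141
→ bracket: p>=0.10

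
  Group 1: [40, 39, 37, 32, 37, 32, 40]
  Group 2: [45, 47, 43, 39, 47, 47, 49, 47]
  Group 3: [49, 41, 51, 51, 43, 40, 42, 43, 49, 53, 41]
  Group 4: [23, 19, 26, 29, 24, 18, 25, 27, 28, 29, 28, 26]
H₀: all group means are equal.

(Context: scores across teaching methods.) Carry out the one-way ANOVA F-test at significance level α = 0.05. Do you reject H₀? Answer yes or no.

Group means [36.71, 45.50, 45.73, 25.17], grand mean 37.526
SSB = Σnᵢ(x̄ᵢ−x̄)² = 3086.197; SSW = ΣΣ(x−x̄ᵢ)² = 523.277
MSB = 3086.197/3 = 1028.7322; MSW = 523.277/34 = 15.3905
F = MSB/MSW = 66.8420
df = (3, 34)
p-value (upper-tail) = 0.00000
At α=0.05: p < α → reject H₀

reject H₀: yes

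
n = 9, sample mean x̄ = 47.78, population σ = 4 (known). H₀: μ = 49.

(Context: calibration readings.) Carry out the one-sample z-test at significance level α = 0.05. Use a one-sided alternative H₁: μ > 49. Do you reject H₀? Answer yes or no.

SE = σ/√n = 4/√9 = 1.3333
z = (x̄−μ₀)/SE = (47.78−49)/1.3333 = -0.9150
p-value (one-sided, H₁ greater) = 0.81990
At α=0.05: p ≥ α → fail to reject H₀

reject H₀: no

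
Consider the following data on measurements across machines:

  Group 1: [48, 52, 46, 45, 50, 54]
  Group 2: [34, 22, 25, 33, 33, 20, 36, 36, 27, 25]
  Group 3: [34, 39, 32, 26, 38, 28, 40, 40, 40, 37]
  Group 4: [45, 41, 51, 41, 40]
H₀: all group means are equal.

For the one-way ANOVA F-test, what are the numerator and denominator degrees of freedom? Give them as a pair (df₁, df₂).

k = 4 groups, N = 31 total
df = (k−1, N−k) = (4−1, 31−4) = (3, 27)

degrees of freedom = [3, 27]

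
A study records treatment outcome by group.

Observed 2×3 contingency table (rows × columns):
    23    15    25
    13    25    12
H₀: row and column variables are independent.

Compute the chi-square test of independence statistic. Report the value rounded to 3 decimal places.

Row totals [63, 50], col totals [36, 40, 37], n=113
χ² = (23−20.07)²/20.07 + (15−22.30)²/22.30 + (25−20.63)²/20.63 + (13−15.93)²/15.93 + (25−17.70)²/17.70 + (12−16.37)²/16.37 = 8.4618
df = 2

test statistic = 8.462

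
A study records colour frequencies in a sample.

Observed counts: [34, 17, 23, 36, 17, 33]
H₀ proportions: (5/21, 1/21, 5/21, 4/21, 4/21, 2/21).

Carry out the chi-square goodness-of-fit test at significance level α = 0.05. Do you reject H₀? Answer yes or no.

n = 160; E_i = n·p_i = [38.10, 7.62, 38.10, 30.48, 30.48, 15.24]
χ² = (34−38.10)²/38.10 + (17−7.62)²/7.62 + (23−38.10)²/38.10 + (36−30.48)²/30.48 + (17−30.48)²/30.48 + (33−15.24)²/15.24 = 45.6359
df = 5
p-value (upper-tail) = 0.00000
At α=0.05: p < α → reject H₀

reject H₀: yes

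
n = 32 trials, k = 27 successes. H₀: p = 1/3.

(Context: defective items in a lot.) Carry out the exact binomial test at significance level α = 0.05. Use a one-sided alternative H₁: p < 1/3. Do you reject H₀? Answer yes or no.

reject H₀: no

Exact binomial: n=32, k=27, p₀=1/3=0.3333
P(X≤27) from Σ C(n,i)·p₀^i·(1−p₀)^(n−i)
p-value (one-sided, H₁ less) = 1.00000
At α=0.05: p ≥ α → fail to reject H₀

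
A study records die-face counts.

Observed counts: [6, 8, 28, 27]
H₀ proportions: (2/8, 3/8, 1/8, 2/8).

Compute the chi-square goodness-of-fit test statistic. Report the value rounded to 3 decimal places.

n = 69; E_i = n·p_i = [17.25, 25.88, 8.62, 17.25]
χ² = (6−17.25)²/17.25 + (8−25.88)²/25.88 + (28−8.62)²/8.62 + (27−17.25)²/17.25 = 68.7198
df = 3

test statistic = 68.720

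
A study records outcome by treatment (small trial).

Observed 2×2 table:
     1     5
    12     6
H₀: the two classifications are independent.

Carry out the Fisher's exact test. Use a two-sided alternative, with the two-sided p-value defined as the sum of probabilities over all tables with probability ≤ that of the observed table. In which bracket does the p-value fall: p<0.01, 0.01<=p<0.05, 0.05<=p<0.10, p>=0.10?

p-value bracket: 0.05<=p<0.10

Margins: r₁=6, r₂=18, c₁=13, c₂=11, n=24
p_obs = C(6,1)·C(18,12)/C(24,13); sum pmf over tables with pmf ≤ p_obs
p-value (two-sided) = 0.06080
→ bracket: 0.05<=p<0.10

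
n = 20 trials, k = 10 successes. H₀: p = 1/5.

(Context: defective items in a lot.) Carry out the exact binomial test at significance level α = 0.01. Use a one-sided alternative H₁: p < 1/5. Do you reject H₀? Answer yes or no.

Exact binomial: n=20, k=10, p₀=1/5=0.2000
P(X≤10) from Σ C(n,i)·p₀^i·(1−p₀)^(n−i)
p-value (one-sided, H₁ less) = 0.99944
At α=0.01: p ≥ α → fail to reject H₀

reject H₀: no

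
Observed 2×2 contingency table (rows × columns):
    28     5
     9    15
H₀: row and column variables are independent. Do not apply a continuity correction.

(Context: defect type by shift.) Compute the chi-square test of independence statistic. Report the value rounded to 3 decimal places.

Row totals [33, 24], col totals [37, 20], n=57
χ² = (28−21.42)²/21.42 + (5−11.58)²/11.58 + (9−15.58)²/15.58 + (15−8.42)²/8.42 = 13.6767
df = 1

test statistic = 13.677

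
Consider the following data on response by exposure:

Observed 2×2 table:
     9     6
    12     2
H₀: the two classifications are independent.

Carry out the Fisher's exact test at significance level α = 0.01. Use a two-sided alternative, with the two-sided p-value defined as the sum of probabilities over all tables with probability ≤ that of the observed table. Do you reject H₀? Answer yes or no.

Margins: r₁=15, r₂=14, c₁=21, c₂=8, n=29
p_obs = C(15,9)·C(14,12)/C(29,21); sum pmf over tables with pmf ≤ p_obs
p-value (two-sided) = 0.21476
At α=0.01: p ≥ α → fail to reject H₀

reject H₀: no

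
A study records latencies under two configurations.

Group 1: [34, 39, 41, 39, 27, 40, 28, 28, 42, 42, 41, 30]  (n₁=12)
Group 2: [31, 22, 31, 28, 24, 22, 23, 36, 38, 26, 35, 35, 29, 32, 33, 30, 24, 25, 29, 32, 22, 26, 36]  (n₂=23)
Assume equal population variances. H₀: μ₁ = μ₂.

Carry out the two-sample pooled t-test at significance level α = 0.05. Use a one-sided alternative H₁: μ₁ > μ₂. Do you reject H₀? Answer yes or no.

x̄₁=35.917, s₁=6.067, n₁=12
x̄₂=29.087, s₂=5.053, n₂=23
s_p² = [11·6.067² + 22·5.053²]/33 = 29.2952
SE = √(s_p²·(1/12+1/23)) = 1.9274
t = (35.917−29.087)/1.9274 = 3.5434
df = 33
p-value (one-sided, H₁ greater) = 0.00060
At α=0.05: p < α → reject H₀

reject H₀: yes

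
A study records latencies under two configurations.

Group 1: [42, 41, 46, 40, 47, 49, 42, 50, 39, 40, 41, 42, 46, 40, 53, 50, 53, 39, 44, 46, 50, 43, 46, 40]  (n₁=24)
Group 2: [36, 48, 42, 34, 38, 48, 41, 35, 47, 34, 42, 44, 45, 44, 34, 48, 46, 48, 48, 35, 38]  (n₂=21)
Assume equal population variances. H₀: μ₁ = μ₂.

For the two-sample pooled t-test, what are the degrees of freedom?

degrees of freedom = 43

df = n₁ + n₂ − 2 = 24 + 21 − 2 = 43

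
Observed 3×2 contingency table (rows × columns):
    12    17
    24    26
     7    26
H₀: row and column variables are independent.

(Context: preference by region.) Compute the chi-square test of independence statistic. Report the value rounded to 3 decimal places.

test statistic = 6.179

Row totals [29, 50, 33], col totals [43, 69], n=112
χ² = (12−11.13)²/11.13 + (17−17.87)²/17.87 + (24−19.20)²/19.20 + (26−30.80)²/30.80 + (7−12.67)²/12.67 + (26−20.33)²/20.33 = 6.1787
df = 2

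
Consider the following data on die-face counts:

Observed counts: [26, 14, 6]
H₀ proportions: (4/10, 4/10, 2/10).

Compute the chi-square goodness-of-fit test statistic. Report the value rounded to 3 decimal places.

n = 46; E_i = n·p_i = [18.40, 18.40, 9.20]
χ² = (26−18.40)²/18.40 + (14−18.40)²/18.40 + (6−9.20)²/9.20 = 5.3043
df = 2

test statistic = 5.304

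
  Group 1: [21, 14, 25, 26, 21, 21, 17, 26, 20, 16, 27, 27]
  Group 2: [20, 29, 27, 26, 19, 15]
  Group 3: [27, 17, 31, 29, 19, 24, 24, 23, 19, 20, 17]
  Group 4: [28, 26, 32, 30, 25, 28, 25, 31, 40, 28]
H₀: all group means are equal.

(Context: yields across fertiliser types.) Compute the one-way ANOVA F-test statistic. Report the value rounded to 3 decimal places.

test statistic = 5.531

Group means [21.75, 22.67, 22.73, 29.30], grand mean 24.103
SSB = Σnᵢ(x̄ᵢ−x̄)² = 369.725; SSW = ΣΣ(x−x̄ᵢ)² = 779.865
MSB = 369.725/3 = 123.2415; MSW = 779.865/35 = 22.2819
F = MSB/MSW = 5.5310
df = (3, 35)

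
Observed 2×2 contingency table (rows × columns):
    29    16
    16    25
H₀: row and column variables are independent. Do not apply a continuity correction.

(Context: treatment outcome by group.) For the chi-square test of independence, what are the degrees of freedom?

df = (r−1)(c−1) = (2−1)·(2−1) = 1

degrees of freedom = 1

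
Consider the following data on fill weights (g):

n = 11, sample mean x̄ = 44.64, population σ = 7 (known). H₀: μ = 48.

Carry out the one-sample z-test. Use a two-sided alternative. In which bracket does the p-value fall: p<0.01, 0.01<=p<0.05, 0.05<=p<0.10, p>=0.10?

p-value bracket: p>=0.10

SE = σ/√n = 7/√11 = 2.1106
z = (x̄−μ₀)/SE = (44.64−48)/2.1106 = -1.5920
p-value (two-sided) = 0.11139
→ bracket: p>=0.10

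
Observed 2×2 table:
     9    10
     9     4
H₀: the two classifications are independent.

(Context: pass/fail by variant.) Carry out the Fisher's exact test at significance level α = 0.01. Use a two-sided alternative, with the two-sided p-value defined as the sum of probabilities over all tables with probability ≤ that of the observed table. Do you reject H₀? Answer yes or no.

Margins: r₁=19, r₂=13, c₁=18, c₂=14, n=32
p_obs = C(19,9)·C(13,9)/C(32,18); sum pmf over tables with pmf ≤ p_obs
p-value (two-sided) = 0.28929
At α=0.01: p ≥ α → fail to reject H₀

reject H₀: no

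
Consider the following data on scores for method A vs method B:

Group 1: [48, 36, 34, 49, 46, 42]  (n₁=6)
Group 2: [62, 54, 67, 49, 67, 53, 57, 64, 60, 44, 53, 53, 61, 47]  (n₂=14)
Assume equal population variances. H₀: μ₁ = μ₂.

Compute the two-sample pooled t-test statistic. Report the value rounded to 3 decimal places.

test statistic = -4.092

x̄₁=42.500, s₁=6.317, n₁=6
x̄₂=56.500, s₂=7.262, n₂=14
s_p² = [5·6.317² + 13·7.262²]/18 = 49.1667
SE = √(s_p²·(1/6+1/14)) = 3.4215
t = (42.500−56.500)/3.4215 = -4.0918
df = 18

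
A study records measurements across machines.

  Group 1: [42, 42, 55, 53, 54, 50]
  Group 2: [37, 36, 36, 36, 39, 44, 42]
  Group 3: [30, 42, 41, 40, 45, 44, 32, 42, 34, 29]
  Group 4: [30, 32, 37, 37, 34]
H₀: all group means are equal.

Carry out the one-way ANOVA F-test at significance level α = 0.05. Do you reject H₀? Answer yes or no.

Group means [49.33, 38.57, 37.90, 34.00], grand mean 39.821
SSB = Σnᵢ(x̄ᵢ−x̄)² = 760.160; SSW = ΣΣ(x−x̄ᵢ)² = 603.948
MSB = 760.160/3 = 253.3865; MSW = 603.948/24 = 25.1645
F = MSB/MSW = 10.0692
df = (3, 24)
p-value (upper-tail) = 0.00018
At α=0.05: p < α → reject H₀

reject H₀: yes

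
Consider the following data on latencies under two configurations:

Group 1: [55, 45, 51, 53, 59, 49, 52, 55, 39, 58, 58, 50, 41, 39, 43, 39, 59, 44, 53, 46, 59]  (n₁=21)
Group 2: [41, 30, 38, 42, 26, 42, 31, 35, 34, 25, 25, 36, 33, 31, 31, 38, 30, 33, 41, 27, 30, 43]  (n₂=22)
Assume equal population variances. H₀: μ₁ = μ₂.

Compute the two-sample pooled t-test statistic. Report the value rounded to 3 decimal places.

x̄₁=49.857, s₁=7.122, n₁=21
x̄₂=33.727, s₂=5.750, n₂=22
s_p² = [20·7.122² + 21·5.750²]/41 = 41.6813
SE = √(s_p²·(1/21+1/22)) = 1.9696
t = (49.857−33.727)/1.9696 = 8.1893
df = 41

test statistic = 8.189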